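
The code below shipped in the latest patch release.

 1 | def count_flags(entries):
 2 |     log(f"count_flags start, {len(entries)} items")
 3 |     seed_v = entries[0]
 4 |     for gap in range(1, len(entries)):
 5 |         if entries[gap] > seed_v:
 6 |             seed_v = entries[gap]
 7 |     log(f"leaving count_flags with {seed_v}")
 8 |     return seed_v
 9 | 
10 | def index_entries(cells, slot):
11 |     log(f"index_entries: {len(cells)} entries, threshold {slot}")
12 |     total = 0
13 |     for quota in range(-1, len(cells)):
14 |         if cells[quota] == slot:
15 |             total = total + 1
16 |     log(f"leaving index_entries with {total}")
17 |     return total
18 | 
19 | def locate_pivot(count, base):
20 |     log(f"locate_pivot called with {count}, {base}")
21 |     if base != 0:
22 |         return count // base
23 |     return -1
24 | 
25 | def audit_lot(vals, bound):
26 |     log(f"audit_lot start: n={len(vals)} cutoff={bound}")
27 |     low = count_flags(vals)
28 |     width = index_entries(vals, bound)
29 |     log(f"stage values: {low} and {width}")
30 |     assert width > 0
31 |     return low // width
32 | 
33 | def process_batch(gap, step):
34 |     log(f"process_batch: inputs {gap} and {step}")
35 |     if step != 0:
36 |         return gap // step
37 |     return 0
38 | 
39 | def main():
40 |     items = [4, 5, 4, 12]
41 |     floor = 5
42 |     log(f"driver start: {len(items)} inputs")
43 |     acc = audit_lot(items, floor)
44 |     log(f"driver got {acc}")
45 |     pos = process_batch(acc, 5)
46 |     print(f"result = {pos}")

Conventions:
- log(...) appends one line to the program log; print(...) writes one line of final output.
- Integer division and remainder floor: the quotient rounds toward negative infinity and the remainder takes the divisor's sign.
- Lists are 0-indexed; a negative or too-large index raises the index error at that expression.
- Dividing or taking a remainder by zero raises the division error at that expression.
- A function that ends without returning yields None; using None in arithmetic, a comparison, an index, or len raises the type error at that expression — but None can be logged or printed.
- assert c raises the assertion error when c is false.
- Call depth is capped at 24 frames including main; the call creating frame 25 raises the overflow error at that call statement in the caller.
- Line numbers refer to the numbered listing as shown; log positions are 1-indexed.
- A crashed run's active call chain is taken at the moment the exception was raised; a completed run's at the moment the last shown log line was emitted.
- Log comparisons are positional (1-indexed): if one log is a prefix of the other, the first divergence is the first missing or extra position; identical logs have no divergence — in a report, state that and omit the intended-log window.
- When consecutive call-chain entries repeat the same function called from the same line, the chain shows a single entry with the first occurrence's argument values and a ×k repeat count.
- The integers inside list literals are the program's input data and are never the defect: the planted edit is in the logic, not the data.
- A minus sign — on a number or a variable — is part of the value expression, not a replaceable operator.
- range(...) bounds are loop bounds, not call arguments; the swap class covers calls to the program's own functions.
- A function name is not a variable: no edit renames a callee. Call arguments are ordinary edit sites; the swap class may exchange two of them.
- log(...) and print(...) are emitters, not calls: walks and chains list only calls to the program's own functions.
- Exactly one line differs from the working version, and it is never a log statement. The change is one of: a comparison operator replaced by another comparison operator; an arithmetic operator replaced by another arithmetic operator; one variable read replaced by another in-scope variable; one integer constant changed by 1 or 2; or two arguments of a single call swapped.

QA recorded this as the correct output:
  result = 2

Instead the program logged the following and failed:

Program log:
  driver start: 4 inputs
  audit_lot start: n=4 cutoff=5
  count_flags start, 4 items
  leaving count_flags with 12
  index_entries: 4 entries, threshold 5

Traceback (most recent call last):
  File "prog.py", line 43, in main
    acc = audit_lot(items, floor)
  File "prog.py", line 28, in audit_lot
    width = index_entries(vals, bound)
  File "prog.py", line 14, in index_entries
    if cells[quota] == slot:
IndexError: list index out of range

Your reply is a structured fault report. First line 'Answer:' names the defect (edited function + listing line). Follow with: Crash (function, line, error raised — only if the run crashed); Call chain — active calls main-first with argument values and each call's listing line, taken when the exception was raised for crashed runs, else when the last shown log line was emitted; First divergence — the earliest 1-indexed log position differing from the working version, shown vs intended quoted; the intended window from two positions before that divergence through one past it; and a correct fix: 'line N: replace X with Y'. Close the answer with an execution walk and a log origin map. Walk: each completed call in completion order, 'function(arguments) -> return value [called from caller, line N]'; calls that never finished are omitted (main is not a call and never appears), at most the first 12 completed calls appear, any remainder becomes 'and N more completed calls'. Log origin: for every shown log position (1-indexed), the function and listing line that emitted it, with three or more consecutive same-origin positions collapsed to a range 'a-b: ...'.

Answer: the defect is in index_entries at line 13.
Key fact: After 5 matching log lines the faulty run goes silent, while the working version continues with 'leaving index_entries with 1'.
Crash: index_entries, line 14, IndexError.
Call chain: main -> audit_lot([4, 5, 4, 12], 5) (called at line 43) -> index_entries([4, 5, 4, 12], 5) (called at line 28).
First divergence: position 6 (shown log ended at 5 lines; the working version continues: 'leaving index_entries with 1').
Intended log window:
  4: leaving count_flags with 12
  5: index_entries: 4 entries, threshold 5
  6: leaving index_entries with 1
  7: stage values: 12 and 1
Execution walk:
  count_flags([4, 5, 4, 12]) -> 12  [called from audit_lot, line 27]
Origin of each log line:
  1: emitted by main (line 42)
  2: emitted by audit_lot (line 26)
  3: emitted by count_flags (line 2)
  4: emitted by count_flags (line 7)
  5: emitted by index_entries (line 11)
A correct fix: line 13: replace `-1` with `0`.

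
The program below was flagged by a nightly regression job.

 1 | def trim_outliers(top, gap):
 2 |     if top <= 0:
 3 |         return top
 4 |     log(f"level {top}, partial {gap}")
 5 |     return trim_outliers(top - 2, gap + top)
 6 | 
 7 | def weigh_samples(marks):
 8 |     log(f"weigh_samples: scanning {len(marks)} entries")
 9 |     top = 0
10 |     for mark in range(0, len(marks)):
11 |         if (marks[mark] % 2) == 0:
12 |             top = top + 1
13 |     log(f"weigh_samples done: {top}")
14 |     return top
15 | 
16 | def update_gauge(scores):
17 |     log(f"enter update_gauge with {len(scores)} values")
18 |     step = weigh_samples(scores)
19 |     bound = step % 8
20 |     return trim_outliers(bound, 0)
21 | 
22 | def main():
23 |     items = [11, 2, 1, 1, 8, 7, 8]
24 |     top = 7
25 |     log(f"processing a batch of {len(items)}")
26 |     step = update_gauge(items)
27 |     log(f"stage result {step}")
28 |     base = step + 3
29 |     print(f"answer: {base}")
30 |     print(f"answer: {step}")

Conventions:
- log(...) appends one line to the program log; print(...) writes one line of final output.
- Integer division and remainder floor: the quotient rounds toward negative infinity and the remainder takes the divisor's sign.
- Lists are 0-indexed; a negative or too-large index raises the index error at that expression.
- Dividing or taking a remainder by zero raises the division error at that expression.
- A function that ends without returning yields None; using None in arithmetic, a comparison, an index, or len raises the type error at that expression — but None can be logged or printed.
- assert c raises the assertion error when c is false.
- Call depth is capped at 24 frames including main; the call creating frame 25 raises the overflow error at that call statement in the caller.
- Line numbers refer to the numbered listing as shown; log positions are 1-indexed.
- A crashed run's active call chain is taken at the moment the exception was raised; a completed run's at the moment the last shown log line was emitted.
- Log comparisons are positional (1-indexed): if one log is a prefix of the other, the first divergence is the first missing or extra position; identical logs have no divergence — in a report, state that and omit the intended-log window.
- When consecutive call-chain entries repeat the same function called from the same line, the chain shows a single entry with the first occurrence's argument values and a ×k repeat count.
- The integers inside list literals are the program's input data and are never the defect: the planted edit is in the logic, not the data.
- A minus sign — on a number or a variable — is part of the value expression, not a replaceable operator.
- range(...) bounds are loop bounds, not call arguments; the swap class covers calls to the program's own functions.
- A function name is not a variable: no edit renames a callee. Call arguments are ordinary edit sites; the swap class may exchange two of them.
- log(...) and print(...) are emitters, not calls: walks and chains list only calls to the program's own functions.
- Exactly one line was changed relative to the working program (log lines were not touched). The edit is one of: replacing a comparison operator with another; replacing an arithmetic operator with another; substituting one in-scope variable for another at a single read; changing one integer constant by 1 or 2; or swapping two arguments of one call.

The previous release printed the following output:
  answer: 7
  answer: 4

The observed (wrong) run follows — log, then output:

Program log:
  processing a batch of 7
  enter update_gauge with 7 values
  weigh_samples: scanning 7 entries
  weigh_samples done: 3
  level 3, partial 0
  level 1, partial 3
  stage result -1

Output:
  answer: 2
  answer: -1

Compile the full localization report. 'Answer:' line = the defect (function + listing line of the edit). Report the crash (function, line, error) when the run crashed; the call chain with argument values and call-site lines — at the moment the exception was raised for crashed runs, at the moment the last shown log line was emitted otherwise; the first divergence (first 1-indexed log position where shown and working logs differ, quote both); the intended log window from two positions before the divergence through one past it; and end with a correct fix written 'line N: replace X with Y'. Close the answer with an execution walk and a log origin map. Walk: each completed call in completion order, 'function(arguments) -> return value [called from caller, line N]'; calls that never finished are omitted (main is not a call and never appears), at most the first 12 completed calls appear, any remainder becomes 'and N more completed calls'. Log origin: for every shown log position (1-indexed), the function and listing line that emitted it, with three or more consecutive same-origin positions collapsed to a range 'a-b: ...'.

Answer: the defect is in trim_outliers at line 3.
Key fact: Log line 7 is where behavior first shows: 'stage result -1' appears instead of 'stage result 4'.
Call chain: main.
First divergence: position 7 — shown 'stage result -1', intended 'stage result 4'.
Intended log window:
  5: level 3, partial 0
  6: level 1, partial 3
  7: stage result 4
Execution walk:
  weigh_samples([11, 2, 1, 1, 8, 7, 8]) -> 3  [called from update_gauge, line 18]
  trim_outliers(-1, 4) -> -1  [called from trim_outliers, line 5]
  trim_outliers(1, 3) -> -1  [called from trim_outliers, line 5]
  trim_outliers(3, 0) -> -1  [called from update_gauge, line 20]
  update_gauge([11, 2, 1, 1, 8, 7, 8]) -> -1  [called from main, line 26]
Origin of each log line:
  1: from main, line 25
  2: from update_gauge, line 17
  3: from weigh_samples, line 8
  4: from weigh_samples, line 13
  5: from trim_outliers, line 4
  6: from trim_outliers, line 4
  7: from main, line 27
A correct fix: line 3: replace `top` with `gap`.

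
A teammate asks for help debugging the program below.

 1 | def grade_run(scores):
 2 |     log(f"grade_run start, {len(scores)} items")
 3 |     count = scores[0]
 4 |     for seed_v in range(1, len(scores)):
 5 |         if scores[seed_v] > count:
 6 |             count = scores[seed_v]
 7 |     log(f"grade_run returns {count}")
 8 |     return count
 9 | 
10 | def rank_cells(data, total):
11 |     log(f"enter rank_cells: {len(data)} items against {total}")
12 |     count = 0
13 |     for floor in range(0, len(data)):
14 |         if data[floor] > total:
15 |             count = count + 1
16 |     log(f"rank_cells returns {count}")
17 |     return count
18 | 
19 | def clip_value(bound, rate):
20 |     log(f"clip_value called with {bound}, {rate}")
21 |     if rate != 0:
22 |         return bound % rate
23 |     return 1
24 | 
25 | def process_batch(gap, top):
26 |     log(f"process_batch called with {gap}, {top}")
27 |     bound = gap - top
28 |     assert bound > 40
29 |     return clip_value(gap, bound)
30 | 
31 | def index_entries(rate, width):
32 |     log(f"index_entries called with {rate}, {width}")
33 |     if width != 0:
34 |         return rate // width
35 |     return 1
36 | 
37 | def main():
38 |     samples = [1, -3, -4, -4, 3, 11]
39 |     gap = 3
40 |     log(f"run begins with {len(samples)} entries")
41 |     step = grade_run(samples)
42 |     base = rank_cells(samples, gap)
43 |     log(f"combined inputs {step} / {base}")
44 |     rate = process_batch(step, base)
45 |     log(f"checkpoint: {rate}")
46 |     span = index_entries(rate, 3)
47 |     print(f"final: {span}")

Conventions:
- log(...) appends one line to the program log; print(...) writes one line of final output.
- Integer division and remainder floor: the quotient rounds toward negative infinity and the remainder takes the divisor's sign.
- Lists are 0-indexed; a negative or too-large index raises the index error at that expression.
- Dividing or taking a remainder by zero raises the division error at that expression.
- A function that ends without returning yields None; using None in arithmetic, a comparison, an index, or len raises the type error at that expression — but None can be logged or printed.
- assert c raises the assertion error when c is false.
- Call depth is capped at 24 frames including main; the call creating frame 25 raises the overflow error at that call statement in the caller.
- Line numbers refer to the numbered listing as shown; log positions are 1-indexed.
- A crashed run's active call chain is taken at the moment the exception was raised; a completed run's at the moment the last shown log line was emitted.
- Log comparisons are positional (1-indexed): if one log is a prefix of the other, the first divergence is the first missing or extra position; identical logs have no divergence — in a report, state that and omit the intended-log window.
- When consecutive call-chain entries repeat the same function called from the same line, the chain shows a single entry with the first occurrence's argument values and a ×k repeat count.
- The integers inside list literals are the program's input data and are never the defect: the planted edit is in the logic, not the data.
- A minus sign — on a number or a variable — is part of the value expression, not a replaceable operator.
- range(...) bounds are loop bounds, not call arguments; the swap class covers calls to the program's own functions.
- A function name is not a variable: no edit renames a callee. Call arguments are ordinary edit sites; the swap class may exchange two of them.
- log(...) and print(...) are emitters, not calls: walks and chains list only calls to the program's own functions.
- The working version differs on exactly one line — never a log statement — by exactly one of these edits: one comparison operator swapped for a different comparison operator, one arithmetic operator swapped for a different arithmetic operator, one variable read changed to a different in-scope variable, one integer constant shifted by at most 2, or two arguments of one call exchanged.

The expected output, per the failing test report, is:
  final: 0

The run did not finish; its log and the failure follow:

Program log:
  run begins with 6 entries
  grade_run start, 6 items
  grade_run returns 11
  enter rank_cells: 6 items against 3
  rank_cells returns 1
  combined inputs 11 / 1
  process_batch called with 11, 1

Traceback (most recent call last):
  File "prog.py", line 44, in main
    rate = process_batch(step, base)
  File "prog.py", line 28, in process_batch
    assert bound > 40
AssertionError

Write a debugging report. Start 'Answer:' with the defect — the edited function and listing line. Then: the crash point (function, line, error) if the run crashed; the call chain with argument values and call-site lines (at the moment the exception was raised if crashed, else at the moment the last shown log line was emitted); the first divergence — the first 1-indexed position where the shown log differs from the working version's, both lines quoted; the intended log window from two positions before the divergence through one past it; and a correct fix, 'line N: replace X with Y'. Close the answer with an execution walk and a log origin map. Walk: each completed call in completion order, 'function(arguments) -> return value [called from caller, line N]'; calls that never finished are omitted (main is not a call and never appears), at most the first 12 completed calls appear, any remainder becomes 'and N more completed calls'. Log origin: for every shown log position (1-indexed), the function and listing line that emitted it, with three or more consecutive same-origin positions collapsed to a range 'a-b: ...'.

Answer: the defect is in process_batch at line 28.
The tell: The faulty run's log stops after 7 lines; the working version's next line would be 'clip_value called with 11, 10'.
Crash: process_batch, line 28, AssertionError.
Call chain: main -> process_batch(11, 1) (called at line 44).
First divergence: position 8 — the faulty run's log ends after 7 lines; the working version continues with 'clip_value called with 11, 10'.
Intended log window:
  6: combined inputs 11 / 1
  7: process_batch called with 11, 1
  8: clip_value called with 11, 10
  9: checkpoint: 1
Execution walk:
  grade_run([1, -3, -4, -4, 3, 11]) -> 11  [called from main, line 41]
  rank_cells([1, -3, -4, -4, 3, 11], 3) -> 1  [called from main, line 42]
Log origins:
  1 — main, line 40
  2 — grade_run, line 2
  3 — grade_run, line 7
  4 — rank_cells, line 11
  5 — rank_cells, line 16
  6 — main, line 43
  7 — process_batch, line 26
A correct fix: line 28: replace `>` with `<=`.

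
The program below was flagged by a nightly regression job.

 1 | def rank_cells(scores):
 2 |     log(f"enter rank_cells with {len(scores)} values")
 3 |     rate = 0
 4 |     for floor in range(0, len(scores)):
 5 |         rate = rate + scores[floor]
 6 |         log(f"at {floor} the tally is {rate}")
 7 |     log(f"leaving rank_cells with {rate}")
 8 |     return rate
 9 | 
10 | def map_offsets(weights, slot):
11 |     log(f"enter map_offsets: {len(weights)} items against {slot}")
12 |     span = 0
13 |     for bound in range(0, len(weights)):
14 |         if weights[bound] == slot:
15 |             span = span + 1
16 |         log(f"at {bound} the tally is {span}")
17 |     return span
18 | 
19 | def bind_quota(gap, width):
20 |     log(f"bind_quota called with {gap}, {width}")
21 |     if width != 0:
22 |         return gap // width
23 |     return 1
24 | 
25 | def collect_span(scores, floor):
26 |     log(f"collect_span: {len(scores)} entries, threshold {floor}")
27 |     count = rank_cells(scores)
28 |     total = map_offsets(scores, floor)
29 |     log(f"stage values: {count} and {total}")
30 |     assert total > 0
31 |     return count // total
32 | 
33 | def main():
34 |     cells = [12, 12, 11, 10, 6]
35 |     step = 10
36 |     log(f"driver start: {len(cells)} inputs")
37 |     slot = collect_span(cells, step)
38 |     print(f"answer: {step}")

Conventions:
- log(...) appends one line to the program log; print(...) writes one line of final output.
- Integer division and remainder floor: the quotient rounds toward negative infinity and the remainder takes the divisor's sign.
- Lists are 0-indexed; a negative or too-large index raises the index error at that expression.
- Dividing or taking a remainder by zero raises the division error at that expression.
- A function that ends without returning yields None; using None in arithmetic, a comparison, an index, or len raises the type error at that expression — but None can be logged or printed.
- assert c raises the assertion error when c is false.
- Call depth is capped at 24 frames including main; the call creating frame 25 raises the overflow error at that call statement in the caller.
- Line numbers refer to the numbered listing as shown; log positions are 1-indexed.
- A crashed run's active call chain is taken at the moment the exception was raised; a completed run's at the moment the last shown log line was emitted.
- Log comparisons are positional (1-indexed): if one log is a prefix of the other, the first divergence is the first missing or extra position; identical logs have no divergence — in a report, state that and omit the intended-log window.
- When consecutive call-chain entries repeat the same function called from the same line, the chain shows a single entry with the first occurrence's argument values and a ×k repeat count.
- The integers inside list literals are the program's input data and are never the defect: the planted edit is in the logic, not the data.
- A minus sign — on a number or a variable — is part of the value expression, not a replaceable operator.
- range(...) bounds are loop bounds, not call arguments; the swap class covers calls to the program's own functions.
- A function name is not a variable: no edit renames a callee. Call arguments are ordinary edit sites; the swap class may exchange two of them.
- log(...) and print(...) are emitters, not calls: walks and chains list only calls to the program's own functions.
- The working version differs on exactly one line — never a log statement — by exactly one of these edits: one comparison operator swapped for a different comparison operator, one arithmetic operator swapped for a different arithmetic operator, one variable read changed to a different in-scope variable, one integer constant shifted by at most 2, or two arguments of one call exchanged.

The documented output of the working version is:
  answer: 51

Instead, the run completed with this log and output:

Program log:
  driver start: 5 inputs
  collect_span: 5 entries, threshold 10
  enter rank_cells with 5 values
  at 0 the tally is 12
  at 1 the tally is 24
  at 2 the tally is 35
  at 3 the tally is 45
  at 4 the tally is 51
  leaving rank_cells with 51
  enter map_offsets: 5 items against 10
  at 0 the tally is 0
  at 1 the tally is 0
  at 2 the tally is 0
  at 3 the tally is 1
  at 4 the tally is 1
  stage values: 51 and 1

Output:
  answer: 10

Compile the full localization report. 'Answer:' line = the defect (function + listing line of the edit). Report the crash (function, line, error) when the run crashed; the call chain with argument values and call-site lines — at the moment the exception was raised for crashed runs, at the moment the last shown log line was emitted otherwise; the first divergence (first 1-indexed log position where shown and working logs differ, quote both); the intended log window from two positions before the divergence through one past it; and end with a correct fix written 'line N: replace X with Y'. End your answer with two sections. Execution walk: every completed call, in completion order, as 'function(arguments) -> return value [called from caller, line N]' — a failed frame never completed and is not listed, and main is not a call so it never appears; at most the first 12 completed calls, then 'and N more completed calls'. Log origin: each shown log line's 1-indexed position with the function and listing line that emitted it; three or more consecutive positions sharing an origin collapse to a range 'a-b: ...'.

Answer: the defect is in main at line 38.
Core observation: Log streams are identical — the defect surfaces only in the printed output.
Call chain: main -> collect_span([12, 12, 11, 10, 6], 10) (called at line 37).
First divergence: there is none — every log position agrees.
Execution walk:
  rank_cells([12, 12, 11, 10, 6]) -> 51  [called from collect_span, line 27]
  map_offsets([12, 12, 11, 10, 6], 10) -> 1  [called from collect_span, line 28]
  collect_span([12, 12, 11, 10, 6], 10) -> 51  [called from main, line 37]
Log line origins:
  1: emitted by main (line 36)
  2: emitted by collect_span (line 26)
  3: emitted by rank_cells (line 2)
  4-8: emitted by rank_cells (line 6)
  9: emitted by rank_cells (line 7)
  10: emitted by map_offsets (line 11)
  11-15: emitted by map_offsets (line 16)
  16: emitted by collect_span (line 29)
A correct fix: line 38: replace `step` with `slot`.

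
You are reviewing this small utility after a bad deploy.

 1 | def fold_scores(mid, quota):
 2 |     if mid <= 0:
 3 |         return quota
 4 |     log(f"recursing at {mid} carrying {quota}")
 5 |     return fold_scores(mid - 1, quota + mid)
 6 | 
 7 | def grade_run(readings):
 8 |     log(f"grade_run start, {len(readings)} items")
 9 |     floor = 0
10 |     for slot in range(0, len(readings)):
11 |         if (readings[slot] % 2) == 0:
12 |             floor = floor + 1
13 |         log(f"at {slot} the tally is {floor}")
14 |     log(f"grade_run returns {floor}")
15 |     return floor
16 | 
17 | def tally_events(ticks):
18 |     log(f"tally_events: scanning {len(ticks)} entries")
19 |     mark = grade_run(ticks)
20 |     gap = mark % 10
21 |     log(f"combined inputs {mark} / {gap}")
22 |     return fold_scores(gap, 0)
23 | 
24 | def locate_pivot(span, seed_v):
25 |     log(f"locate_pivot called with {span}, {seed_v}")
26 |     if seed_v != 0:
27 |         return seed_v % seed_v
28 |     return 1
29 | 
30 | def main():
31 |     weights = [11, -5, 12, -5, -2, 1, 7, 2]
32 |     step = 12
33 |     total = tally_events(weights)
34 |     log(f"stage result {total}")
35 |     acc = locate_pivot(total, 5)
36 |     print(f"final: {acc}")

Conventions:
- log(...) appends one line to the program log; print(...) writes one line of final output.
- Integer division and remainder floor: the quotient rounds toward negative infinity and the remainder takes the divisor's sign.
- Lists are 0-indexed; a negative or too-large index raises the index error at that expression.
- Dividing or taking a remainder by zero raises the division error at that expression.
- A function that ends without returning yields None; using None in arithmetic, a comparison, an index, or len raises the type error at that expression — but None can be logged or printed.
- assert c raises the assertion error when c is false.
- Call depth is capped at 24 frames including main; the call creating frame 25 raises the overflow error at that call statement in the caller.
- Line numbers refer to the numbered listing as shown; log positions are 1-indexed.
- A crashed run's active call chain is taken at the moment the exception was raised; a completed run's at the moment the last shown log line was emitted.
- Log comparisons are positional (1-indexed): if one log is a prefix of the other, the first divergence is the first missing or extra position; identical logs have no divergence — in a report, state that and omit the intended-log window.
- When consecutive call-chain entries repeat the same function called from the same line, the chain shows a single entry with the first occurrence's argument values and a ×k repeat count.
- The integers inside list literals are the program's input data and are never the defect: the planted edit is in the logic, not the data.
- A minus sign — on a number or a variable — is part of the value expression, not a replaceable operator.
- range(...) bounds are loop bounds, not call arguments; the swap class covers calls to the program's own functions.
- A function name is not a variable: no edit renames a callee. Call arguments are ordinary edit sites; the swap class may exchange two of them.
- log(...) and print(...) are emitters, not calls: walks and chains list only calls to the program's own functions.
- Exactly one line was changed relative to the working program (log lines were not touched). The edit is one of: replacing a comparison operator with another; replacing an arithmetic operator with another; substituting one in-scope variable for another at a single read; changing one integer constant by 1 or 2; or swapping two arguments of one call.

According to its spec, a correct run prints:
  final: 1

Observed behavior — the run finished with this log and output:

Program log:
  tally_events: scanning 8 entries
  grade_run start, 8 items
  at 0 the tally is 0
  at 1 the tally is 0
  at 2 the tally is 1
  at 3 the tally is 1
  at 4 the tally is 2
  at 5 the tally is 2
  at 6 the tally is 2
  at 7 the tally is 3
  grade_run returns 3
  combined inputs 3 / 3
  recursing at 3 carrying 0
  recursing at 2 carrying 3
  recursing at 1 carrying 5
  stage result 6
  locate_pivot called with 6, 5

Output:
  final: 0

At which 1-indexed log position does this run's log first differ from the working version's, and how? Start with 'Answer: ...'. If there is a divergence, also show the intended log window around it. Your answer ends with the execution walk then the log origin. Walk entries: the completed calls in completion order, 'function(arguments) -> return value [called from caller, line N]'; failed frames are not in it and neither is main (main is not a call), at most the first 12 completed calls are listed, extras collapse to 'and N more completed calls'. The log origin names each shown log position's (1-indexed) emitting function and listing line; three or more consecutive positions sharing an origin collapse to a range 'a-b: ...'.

Answer: none (the log streams are identical).
Execution walk:
  grade_run([11, -5, 12, -5, -2, 1, 7, 2]) -> 3  [called from tally_events, line 19]
  fold_scores(0, 6) -> 6  [called from fold_scores, line 5]
  fold_scores(1, 5) -> 6  [called from fold_scores, line 5]
  fold_scores(2, 3) -> 6  [called from fold_scores, line 5]
  fold_scores(3, 0) -> 6  [called from tally_events, line 22]
  tally_events([11, -5, 12, -5, -2, 1, 7, 2]) -> 6  [called from main, line 33]
  locate_pivot(6, 5) -> 0  [called from main, line 35]
Log line origins:
  1: from tally_events, line 18
  2: from grade_run, line 8
  3-10: from grade_run, line 13
  11: from grade_run, line 14
  12: from tally_events, line 21
  13-15: from fold_scores, line 4
  16: from main, line 34
  17: from locate_pivot, line 25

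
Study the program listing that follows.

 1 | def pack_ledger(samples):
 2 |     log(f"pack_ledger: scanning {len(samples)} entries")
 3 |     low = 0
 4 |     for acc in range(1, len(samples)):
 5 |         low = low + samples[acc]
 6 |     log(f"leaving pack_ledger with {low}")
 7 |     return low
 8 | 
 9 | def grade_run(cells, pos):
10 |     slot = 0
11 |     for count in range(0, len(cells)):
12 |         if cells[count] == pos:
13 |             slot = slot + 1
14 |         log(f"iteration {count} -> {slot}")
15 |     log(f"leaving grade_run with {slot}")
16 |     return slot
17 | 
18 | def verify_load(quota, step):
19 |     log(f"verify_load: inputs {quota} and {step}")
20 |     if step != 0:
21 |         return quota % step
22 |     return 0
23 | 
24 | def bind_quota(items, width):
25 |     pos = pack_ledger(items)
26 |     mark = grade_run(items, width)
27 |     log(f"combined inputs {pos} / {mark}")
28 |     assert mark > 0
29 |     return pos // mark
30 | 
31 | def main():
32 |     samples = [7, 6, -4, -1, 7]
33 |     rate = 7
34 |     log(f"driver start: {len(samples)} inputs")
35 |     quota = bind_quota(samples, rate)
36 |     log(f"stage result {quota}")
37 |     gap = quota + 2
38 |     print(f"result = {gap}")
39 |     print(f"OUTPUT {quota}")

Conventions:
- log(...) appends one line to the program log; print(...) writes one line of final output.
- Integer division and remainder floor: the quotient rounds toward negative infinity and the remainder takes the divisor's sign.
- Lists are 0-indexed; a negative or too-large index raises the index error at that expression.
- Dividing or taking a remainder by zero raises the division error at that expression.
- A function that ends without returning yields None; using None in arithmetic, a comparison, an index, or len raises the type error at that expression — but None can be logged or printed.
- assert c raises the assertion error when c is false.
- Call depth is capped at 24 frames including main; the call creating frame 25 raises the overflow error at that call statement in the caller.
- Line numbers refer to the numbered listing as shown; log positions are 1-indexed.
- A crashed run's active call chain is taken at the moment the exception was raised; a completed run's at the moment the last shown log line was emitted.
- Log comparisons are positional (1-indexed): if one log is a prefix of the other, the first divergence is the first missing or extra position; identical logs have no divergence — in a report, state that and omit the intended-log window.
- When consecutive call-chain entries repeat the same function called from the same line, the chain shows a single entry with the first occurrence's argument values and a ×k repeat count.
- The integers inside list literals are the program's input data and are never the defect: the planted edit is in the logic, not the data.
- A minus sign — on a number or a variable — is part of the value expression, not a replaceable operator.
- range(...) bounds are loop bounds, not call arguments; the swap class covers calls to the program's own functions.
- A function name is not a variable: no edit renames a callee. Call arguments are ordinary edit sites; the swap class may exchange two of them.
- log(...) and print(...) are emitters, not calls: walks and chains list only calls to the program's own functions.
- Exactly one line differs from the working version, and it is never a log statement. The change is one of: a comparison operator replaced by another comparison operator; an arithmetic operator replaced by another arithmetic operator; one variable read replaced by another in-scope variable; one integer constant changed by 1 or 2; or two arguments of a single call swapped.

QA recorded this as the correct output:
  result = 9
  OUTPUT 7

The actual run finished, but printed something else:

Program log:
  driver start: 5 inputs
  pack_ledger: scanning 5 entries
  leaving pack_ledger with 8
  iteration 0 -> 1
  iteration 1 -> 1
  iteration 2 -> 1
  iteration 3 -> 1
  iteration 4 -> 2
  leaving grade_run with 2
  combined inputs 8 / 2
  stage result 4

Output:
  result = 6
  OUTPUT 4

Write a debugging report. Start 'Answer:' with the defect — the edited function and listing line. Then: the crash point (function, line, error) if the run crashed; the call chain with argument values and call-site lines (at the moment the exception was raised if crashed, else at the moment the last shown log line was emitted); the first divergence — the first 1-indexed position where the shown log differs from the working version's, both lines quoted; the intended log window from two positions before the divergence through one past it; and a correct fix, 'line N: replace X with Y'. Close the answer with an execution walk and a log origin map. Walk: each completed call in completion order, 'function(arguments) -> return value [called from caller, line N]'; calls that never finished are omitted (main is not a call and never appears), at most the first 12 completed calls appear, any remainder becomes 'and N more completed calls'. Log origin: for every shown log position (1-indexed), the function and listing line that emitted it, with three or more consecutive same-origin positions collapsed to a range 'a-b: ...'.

Answer: the defect is in pack_ledger at line 4.
Key fact: The log first diverges at position 3: the faulty run prints 'leaving pack_ledger with 8' where the working version prints 'leaving pack_ledger with 15'.
Call chain: main.
First divergence: position 3 — the shown line 'leaving pack_ledger with 8' should read 'leaving pack_ledger with 15'.
Intended log window:
  1: driver start: 5 inputs
  2: pack_ledger: scanning 5 entries
  3: leaving pack_ledger with 15
  4: iteration 0 -> 1
Execution walk:
  pack_ledger([7, 6, -4, -1, 7]) -> 8  [called from bind_quota, line 25]
  grade_run([7, 6, -4, -1, 7], 7) -> 2  [called from bind_quota, line 26]
  bind_quota([7, 6, -4, -1, 7], 7) -> 4  [called from main, line 35]
Origin of each log line:
  1: emitted by main (line 34)
  2: emitted by pack_ledger (line 2)
  3: emitted by pack_ledger (line 6)
  4-8: emitted by grade_run (line 14)
  9: emitted by grade_run (line 15)
  10: emitted by bind_quota (line 27)
  11: emitted by main (line 36)
A correct fix: line 4: replace `1` with `0`.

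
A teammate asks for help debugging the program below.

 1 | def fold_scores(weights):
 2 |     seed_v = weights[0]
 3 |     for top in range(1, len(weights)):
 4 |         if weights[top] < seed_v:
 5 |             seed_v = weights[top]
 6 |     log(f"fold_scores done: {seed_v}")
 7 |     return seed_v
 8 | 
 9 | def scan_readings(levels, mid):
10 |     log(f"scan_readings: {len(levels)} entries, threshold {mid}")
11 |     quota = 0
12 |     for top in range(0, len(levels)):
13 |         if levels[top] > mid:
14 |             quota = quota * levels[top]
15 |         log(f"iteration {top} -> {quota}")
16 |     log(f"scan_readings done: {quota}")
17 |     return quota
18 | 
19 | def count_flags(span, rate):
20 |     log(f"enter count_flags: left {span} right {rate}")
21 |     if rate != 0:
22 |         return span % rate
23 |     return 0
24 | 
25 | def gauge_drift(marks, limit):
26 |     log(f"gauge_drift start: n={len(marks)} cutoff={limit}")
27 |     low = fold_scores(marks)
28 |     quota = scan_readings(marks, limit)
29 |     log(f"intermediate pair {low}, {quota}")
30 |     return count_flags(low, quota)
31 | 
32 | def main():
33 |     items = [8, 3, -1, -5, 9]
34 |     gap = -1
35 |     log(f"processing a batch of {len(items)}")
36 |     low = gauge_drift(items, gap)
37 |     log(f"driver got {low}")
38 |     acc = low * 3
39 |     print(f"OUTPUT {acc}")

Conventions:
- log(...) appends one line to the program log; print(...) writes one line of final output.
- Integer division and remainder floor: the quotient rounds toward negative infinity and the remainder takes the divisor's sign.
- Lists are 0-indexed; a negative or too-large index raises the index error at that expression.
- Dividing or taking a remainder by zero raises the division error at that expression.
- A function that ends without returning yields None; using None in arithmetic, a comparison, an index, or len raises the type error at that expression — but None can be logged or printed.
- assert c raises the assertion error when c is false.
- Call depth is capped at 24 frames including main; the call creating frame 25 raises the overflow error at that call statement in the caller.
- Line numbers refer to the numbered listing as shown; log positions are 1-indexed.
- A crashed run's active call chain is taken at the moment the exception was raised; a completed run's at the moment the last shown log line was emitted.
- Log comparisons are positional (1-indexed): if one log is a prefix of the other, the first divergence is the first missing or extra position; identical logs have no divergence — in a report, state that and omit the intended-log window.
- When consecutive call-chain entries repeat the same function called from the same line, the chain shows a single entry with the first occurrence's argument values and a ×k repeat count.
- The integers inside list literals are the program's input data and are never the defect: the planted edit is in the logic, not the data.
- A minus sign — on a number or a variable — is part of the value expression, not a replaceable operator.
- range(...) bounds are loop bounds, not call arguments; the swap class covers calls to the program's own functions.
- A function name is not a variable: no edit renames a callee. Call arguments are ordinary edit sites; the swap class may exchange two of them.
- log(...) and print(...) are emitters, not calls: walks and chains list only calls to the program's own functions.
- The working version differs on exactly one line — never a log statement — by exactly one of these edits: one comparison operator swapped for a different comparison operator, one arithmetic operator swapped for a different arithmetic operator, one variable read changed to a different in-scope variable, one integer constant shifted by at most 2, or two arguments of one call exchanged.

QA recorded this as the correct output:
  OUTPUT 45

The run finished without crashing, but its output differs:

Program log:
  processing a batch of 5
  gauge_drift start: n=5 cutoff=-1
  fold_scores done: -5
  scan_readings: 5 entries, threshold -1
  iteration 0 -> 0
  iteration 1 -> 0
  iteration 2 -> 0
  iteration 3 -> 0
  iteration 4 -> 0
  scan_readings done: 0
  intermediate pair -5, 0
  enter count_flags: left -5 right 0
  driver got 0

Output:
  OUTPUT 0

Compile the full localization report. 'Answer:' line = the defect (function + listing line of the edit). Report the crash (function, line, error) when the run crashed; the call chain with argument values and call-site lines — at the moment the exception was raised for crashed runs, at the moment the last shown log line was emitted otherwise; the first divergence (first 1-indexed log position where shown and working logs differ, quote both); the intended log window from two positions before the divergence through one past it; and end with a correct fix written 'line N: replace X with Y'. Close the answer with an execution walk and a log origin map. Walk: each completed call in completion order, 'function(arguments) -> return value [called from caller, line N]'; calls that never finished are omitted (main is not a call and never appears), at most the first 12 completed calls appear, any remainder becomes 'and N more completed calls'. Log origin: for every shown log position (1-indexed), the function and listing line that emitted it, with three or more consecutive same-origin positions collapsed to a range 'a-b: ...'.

Answer: the defect is in scan_readings at line 14.
Core observation: Everything matches until log position 5, which reads 'iteration 0 -> 0' in place of 'iteration 0 -> 8'.
Call chain: main.
First divergence: position 5 — shown 'iteration 0 -> 0', intended 'iteration 0 -> 8'.
Intended log window:
  3: fold_scores done: -5
  4: scan_readings: 5 entries, threshold -1
  5: iteration 0 -> 8
  6: iteration 1 -> 11
Execution walk:
  fold_scores([8, 3, -1, -5, 9]) -> -5  [called from gauge_drift, line 27]
  scan_readings([8, 3, -1, -5, 9], -1) -> 0  [called from gauge_drift, line 28]
  count_flags(-5, 0) -> 0  [called from gauge_drift, line 30]
  gauge_drift([8, 3, -1, -5, 9], -1) -> 0  [called from main, line 36]
Log origin:
  1 — main, line 35
  2 — gauge_drift, line 26
  3 — fold_scores, line 6
  4 — scan_readings, line 10
  5-9 — scan_readings, line 15
  10 — scan_readings, line 16
  11 — gauge_drift, line 29
  12 — count_flags, line 20
  13 — main, line 37
A correct fix: line 14: replace `*` with `+`.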